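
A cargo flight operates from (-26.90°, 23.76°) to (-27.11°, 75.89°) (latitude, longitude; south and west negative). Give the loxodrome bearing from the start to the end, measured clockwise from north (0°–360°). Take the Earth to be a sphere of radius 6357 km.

Meridional parts: M(φ₁)=-0.4878, M(φ₂)=-0.4919 → ΔM = -0.0041;  Δλ = +0.9098 rad
tan C = Δλ / ΔM = -221.1717 → C = 90.26°

90.3°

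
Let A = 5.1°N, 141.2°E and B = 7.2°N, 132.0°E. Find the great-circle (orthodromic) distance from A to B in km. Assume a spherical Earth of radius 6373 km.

Haversine: a = sin²(Δφ/2)+cos φ₁ cos φ₂ sin²(Δλ/2) = 0.00669;  σ = 2·atan2(√a,√(1−a))
σ = 9.384° → d = Rσ = 6373·0.16379 = 1044 km

1044 km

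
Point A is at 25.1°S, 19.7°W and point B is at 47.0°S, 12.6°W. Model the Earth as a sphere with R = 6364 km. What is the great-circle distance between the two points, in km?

Haversine: a = sin²(Δφ/2)+cos φ₁ cos φ₂ sin²(Δλ/2) = 0.03845;  σ = 2·atan2(√a,√(1−a))
σ = 22.616° → d = Rσ = 6364·0.39473 = 2512 km

2512 km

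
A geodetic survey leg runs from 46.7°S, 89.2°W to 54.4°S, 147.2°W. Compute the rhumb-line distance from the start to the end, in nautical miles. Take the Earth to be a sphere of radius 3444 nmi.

Δψ = ln[tan(π/4+φ₂/2)/tan(π/4+φ₁/2)] = -0.2121;  Δφ = -0.1344 rad,  Δλ = -1.0123 rad
q = Δφ/Δψ = 0.6335
d = R·√(Δφ² + q²Δλ²) = 3444·0.65523 = 2257 nmi

2257 nmi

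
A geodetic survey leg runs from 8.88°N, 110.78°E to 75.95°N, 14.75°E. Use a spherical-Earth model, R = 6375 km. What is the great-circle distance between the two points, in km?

9218 km

cos σ = sin φ₁ sin φ₂ + cos φ₁ cos φ₂ cos Δλ
      = sin(8.88°)sin(75.95°) + cos(8.88°)cos(75.95°)cos(-96.03°) = 0.1246
σ = 82.845° → d = Rσ = 6375·1.44592 = 9218 km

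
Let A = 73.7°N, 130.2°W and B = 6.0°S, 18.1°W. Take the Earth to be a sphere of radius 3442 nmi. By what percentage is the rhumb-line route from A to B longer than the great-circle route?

Great circle: σ = 1.7776 rad → d_gc = Rσ = 6118.5 nmi
Rhumb: Δφ = -1.3910, Δλ = +1.9565, Δψ = -2.0483, q = Δφ/Δψ = 0.6791 → d_rh = R√(Δφ²+q²Δλ²) = 6621.1 nmi
Excess = (6621.1 − 6118.5) / 6118.5 = 502.6 / 6118.5 = 8.21% ≈ 8.2%

8.2%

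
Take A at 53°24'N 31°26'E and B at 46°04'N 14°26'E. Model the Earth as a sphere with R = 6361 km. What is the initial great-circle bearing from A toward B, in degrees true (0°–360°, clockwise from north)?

243.0°

N = sin Δλ·cos φ₂ = -0.2029;  D = cos φ₁ sin φ₂ − sin φ₁ cos φ₂ cos Δλ = -0.1033
initial course = atan2(N, D) = 243.01°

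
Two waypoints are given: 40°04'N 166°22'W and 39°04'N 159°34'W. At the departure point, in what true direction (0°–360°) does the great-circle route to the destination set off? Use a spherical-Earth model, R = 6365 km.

98.6°

θ = atan2( sin Δλ·cos φ₂ ,  cos φ₁ sin φ₂ − sin φ₁ cos φ₂ cos Δλ )
  = atan2(+0.0919, -0.0139) = 98.62°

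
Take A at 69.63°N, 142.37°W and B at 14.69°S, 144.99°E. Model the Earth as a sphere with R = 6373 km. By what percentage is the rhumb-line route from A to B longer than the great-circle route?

Great circle: σ = 1.7085 rad → d_gc = Rσ = 10888.3 km
Rhumb: Δφ = -1.4717, Δλ = -1.2678, Δψ = -1.9759, q = Δφ/Δψ = 0.7448 → d_rh = R√(Δφ²+q²Δλ²) = 11143.4 km
Excess = (11143.4 − 10888.3) / 10888.3 = 255.1 / 10888.3 = 2.34% ≈ 2.3%

2.3%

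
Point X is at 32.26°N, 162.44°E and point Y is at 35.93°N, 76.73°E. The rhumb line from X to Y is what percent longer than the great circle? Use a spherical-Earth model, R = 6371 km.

3.5%

Great circle: σ = 1.1978 rad → d_gc = Rσ = 7631.0 km
Rhumb: Δφ = +0.0641, Δλ = -1.4959, Δψ = +0.0774, q = Δφ/Δψ = 0.8278 → d_rh = R√(Δφ²+q²Δλ²) = 7900.3 km
Excess = (7900.3 − 7631.0) / 7631.0 = 269.3 / 7631.0 = 3.53% ≈ 3.5%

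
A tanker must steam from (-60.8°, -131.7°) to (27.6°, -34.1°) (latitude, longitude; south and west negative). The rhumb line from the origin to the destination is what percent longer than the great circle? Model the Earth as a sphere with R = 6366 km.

Great circle: σ = 2.0506 rad → d_gc = Rσ = 13054.1 km
Rhumb: Δφ = +1.5429, Δλ = +1.7034, Δψ = +1.8467, q = Δφ/Δψ = 0.8355 → d_rh = R√(Δφ²+q²Δλ²) = 13362.3 km
Excess = (13362.3 − 13054.1) / 13054.1 = 308.2 / 13054.1 = 2.36% ≈ 2.4%

2.4%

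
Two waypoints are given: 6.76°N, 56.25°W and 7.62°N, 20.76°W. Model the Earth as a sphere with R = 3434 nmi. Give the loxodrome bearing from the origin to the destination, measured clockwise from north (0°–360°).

88.6°

Meridional parts: M(φ₁)=+0.1183, M(φ₂)=+0.1334 → ΔM = +0.0151;  Δλ = +0.6194 rad
tan C = Δλ / ΔM = +40.9425 → C = 88.60°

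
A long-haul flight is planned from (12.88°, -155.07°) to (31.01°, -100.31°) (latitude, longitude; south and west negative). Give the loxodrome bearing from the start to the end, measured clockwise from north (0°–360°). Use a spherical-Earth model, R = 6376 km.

Meridional parts: M(φ₁)=+0.2267, M(φ₂)=+0.5698 → ΔM = +0.3431;  Δλ = +0.9557 rad
tan C = Δλ / ΔM = +2.7860 → C = 70.26°

70.3°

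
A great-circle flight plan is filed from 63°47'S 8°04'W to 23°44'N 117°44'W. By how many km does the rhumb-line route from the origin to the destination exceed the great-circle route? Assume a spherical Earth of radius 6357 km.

Great circle: cos σ = sin φ₁ sin φ₂ + cos φ₁ cos φ₂ cos Δλ,  σ = 2.0911 rad → d_gc = 13293.4 km
Rhumb line: Δψ = +1.8839, q = Δφ/Δψ = 0.8108, d_rh = R√(Δφ²+q²Δλ²) = 13842.3 km
Excess = 13842.3 − 13293.4 = 548.9 ≈ 549 km

549 km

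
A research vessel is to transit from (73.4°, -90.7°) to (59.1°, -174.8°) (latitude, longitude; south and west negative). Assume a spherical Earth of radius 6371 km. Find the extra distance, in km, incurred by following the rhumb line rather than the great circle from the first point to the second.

Great circle: cos σ = sin φ₁ sin φ₂ + cos φ₁ cos φ₂ cos Δλ,  σ = 0.5783 rad → d_gc = 3684.5 km
Rhumb line: Δψ = -0.6390, q = Δφ/Δψ = 0.3906, d_rh = R√(Δφ²+q²Δλ²) = 3983.7 km
Excess = 3983.7 − 3684.5 = 299.2 ≈ 299 km

299 km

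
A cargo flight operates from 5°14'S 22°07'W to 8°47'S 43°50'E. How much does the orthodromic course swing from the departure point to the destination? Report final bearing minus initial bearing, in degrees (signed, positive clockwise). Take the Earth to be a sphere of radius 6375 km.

At departure: θ₁ = atan2(sin Δλ cos φ₂, cos φ₁ sin φ₂ − sin φ₁ cos φ₂ cos Δλ) = 97.28°
At arrival: θ₂ = atan2(sin Δλ cos φ₁, −cos φ₂ sin φ₁ + sin φ₂ cos φ₁ cos Δλ) = 88.23°
Δθ = θ₂ − θ₁ = -9.1°

-9.1°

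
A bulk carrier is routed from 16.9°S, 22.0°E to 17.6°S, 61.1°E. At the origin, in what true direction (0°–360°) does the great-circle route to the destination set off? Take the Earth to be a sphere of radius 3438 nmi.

θ = atan2( sin Δλ·cos φ₂ ,  cos φ₁ sin φ₂ − sin φ₁ cos φ₂ cos Δλ )
  = atan2(+0.6012, -0.0743) = 97.04°

97.0°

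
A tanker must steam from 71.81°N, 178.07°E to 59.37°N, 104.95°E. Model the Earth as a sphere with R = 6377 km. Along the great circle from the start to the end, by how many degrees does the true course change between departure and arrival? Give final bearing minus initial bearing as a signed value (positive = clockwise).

Initial bearing θ₁ = atan2(sin Δλ cos φ₂, cos φ₁ sin φ₂ − sin φ₁ cos φ₂ cos Δλ) = 284.72°
Final bearing θ₂ = (initial bearing from the destination back to the start) + 180° = 216.34°
Δθ = θ₂ − θ₁ = -68.4°

-68.4°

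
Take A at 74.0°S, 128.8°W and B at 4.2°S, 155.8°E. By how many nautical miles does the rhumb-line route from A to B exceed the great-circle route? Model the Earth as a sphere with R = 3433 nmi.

Great circle: cos σ = sin φ₁ sin φ₂ + cos φ₁ cos φ₂ cos Δλ,  σ = 1.4306 rad → d_gc = 4911.4 nmi
Rhumb line: Δψ = +1.8889, q = Δφ/Δψ = 0.6450, d_rh = R√(Δφ²+q²Δλ²) = 5097.1 nmi
Excess = 5097.1 − 4911.4 = 185.7 ≈ 186 nmi

186 nmi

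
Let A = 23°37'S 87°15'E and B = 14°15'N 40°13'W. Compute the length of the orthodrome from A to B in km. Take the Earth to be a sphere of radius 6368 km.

cos σ = sin φ₁ sin φ₂ + cos φ₁ cos φ₂ cos Δλ
      = sin(-23.62°)sin(14.25°) + cos(-23.62°)cos(14.25°)cos(-127.47°) = -0.6388
σ = 129.704° → d = Rσ = 6368·2.26375 = 14416 km

14416 km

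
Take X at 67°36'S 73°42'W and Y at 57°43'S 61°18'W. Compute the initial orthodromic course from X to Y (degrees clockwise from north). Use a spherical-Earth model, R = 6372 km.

N = sin Δλ·cos φ₂ = +0.1147;  D = cos φ₁ sin φ₂ − sin φ₁ cos φ₂ cos Δλ = +0.1601
initial course = atan2(N, D) = 35.61°

35.6°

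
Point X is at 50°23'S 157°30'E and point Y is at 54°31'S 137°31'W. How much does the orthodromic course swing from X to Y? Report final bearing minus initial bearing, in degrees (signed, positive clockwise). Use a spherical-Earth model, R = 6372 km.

-53.6°

Initial bearing θ₁ = atan2(sin Δλ cos φ₂, cos φ₁ sin φ₂ − sin φ₁ cos φ₂ cos Δλ) = 122.11°
Final bearing θ₂ = (initial bearing from the destination back to the start) + 180° = 68.50°
Δθ = θ₂ − θ₁ = -53.6°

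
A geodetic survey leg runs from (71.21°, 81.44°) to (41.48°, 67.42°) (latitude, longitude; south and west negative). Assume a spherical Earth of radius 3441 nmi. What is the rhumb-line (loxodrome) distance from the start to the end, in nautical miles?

Δψ = ln[tan(π/4+φ₂/2)/tan(π/4+φ₁/2)] = -1.0020;  Δφ = -0.5189 rad,  Δλ = -0.2447 rad
q = Δφ/Δψ = 0.5178
d = R·√(Δφ² + q²Δλ²) = 3441·0.53413 = 1838 nmi

1838 nmi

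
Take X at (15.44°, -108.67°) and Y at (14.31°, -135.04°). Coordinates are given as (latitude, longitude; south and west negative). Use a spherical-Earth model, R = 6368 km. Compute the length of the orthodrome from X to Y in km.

cos σ = sin φ₁ sin φ₂ + cos φ₁ cos φ₂ cos Δλ
      = sin(15.44°)sin(14.31°) + cos(15.44°)cos(14.31°)cos(-26.37°) = 0.9026
σ = 25.496° → d = Rσ = 6368·0.44498 = 2834 km

2834 km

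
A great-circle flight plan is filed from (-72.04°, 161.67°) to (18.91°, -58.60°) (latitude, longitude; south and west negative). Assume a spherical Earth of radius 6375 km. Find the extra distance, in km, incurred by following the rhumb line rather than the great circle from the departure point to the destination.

1598 km

Great circle: cos σ = sin φ₁ sin φ₂ + cos φ₁ cos φ₂ cos Δλ,  σ = 2.1304 rad → d_gc = 13581.4 km
Rhumb line: Δψ = +2.1812, q = Δφ/Δψ = 0.7278, d_rh = R√(Δφ²+q²Δλ²) = 15179.6 km
Excess = 15179.6 − 13581.4 = 1598.2 ≈ 1598 km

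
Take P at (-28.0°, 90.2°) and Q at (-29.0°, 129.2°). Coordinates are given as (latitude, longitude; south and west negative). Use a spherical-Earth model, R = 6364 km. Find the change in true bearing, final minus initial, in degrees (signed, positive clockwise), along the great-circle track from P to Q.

-19.2°

At departure: θ₁ = atan2(sin Δλ cos φ₂, cos φ₁ sin φ₂ − sin φ₁ cos φ₂ cos Δλ) = 101.20°
At arrival: θ₂ = atan2(sin Δλ cos φ₁, −cos φ₂ sin φ₁ + sin φ₂ cos φ₁ cos Δλ) = 82.02°
Δθ = θ₂ − θ₁ = -19.2°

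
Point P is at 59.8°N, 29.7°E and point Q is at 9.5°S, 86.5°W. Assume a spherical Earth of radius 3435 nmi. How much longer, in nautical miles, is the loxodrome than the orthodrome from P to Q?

Great circle: cos σ = sin φ₁ sin φ₂ + cos φ₁ cos φ₂ cos Δλ,  σ = 1.9409 rad → d_gc = 6666.9 nmi
Rhumb line: Δψ = -1.4766, q = Δφ/Δψ = 0.8191, d_rh = R√(Δφ²+q²Δλ²) = 7058.7 nmi
Excess = 7058.7 − 6666.9 = 391.8 ≈ 392 nmi

392 nmi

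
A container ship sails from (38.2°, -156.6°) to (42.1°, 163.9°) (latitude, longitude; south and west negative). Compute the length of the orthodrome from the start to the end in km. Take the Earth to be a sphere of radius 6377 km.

cos σ = sin φ₁ sin φ₂ + cos φ₁ cos φ₂ cos Δλ
      = sin(38.20°)sin(42.10°) + cos(38.20°)cos(42.10°)cos(-39.50°) = 0.8645
σ = 30.172° → d = Rσ = 6377·0.52660 = 3358 km

3358 km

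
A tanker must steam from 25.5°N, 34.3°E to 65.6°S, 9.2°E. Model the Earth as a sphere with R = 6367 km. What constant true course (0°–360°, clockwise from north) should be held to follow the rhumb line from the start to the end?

192.4°

Meridional parts: M(φ₁)=+0.4605, M(φ₂)=-1.5315 → ΔM = -1.9920;  Δλ = -0.4381 rad
tan C = Δλ / ΔM = +0.2199 → C = 192.40°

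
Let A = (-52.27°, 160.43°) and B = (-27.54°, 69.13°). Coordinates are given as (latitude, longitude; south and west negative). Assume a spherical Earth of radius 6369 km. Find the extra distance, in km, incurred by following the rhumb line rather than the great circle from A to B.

Great circle: cos σ = sin φ₁ sin φ₂ + cos φ₁ cos φ₂ cos Δλ,  σ = 1.2096 rad → d_gc = 7704.05 km
Rhumb line: Δψ = +0.5735, q = Δφ/Δψ = 0.7526, d_rh = R√(Δφ²+q²Δλ²) = 8117.51 km
Excess = 8117.51 − 7704.05 = 413.46 ≈ 413 km

413 km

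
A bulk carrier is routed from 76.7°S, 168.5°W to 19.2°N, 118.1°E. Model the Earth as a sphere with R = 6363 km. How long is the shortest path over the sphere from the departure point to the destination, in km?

11655 km

cos σ = sin φ₁ sin φ₂ + cos φ₁ cos φ₂ cos Δλ
      = sin(-76.70°)sin(19.20°) + cos(-76.70°)cos(19.20°)cos(-73.40°) = -0.2580
σ = 104.950° → d = Rσ = 6363·1.83173 = 11655 km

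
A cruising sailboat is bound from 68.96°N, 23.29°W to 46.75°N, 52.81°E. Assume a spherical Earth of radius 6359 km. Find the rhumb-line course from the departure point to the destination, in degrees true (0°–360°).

Δψ = ln[tan(π/4+φ₂/2)/tan(π/4+φ₁/2)] = -0.7584
Δλ = +1.3282 rad (taken the short way round)
course = atan2(Δλ, Δψ) = 119.73°

119.7°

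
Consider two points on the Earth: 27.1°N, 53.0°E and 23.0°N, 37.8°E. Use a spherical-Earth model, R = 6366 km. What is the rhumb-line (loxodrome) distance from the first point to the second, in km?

Δψ = ln[tan(π/4+φ₂/2)/tan(π/4+φ₁/2)] = -0.0790;  Δφ = -0.0716 rad,  Δλ = -0.2653 rad
q = Δφ/Δψ = 0.9057
d = R·√(Δφ² + q²Δλ²) = 6366·0.25069 = 1596 km

1596 km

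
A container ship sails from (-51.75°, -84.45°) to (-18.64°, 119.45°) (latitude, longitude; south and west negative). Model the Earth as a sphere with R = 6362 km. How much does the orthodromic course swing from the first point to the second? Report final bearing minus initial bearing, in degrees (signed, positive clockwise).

+141.2°

At departure: θ₁ = atan2(sin Δλ cos φ₂, cos φ₁ sin φ₂ − sin φ₁ cos φ₂ cos Δλ) = 203.61°
At arrival: θ₂ = atan2(sin Δλ cos φ₁, −cos φ₂ sin φ₁ + sin φ₂ cos φ₁ cos Δλ) = 344.83°
Δθ = θ₂ − θ₁ = +141.2°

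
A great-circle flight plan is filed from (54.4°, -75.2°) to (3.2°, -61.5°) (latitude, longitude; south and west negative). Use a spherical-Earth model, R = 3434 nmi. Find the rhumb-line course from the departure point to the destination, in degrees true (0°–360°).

Meridional parts: M(φ₁)=+1.1361, M(φ₂)=+0.0559 → ΔM = -1.0802;  Δλ = +0.2391 rad
tan C = Δλ / ΔM = -0.2214 → C = 167.52°

167.5°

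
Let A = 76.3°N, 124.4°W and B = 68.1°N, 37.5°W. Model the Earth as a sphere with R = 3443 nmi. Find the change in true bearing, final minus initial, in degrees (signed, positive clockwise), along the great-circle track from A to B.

+84.2°

Initial bearing θ₁ = atan2(sin Δλ cos φ₂, cos φ₁ sin φ₂ − sin φ₁ cos φ₂ cos Δλ) = 61.75°
Final bearing θ₂ = (initial bearing from the destination back to the start) + 180° = 145.99°
Δθ = θ₂ − θ₁ = +84.2°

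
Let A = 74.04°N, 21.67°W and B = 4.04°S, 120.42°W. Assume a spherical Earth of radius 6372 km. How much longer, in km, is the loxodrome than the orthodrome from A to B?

Great circle: cos σ = sin φ₁ sin φ₂ + cos φ₁ cos φ₂ cos Δλ,  σ = 1.6805 rad → d_gc = 10708.01 km
Rhumb line: Δψ = -2.0354, q = Δφ/Δψ = 0.6695, d_rh = R√(Δφ²+q²Δλ²) = 11378.46 km
Excess = 11378.46 − 10708.01 = 670.45 ≈ 670 km

670 km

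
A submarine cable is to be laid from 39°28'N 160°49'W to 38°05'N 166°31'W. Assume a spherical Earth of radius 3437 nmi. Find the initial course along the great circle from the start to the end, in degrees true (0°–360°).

θ = atan2( sin Δλ·cos φ₂ ,  cos φ₁ sin φ₂ − sin φ₁ cos φ₂ cos Δλ )
  = atan2(-0.0782, -0.0217) = 254.51°

254.5°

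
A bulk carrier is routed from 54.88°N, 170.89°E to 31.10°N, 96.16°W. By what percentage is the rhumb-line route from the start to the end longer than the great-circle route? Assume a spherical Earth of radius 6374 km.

6.2%

Great circle: σ = 1.1624 rad → d_gc = Rσ = 7409.1 km
Rhumb: Δφ = -0.4150, Δλ = +1.6223, Δψ = -0.5790, q = Δφ/Δψ = 0.7168 → d_rh = R√(Δφ²+q²Δλ²) = 7870.3 km
Excess = (7870.3 − 7409.1) / 7409.1 = 461.2 / 7409.1 = 6.22% ≈ 6.2%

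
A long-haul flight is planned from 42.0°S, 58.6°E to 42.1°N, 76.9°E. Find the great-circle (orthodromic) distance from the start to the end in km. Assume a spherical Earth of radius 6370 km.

Haversine: a = sin²(Δφ/2)+cos φ₁ cos φ₂ sin²(Δλ/2) = 0.46255;  σ = 2·atan2(√a,√(1−a))
σ = 85.704° → d = Rσ = 6370·1.49582 = 9528 km

9528 km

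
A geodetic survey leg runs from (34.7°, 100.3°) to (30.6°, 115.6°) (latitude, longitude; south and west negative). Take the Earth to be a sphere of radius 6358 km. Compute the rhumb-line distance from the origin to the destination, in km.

1500 km

Rhumb course C = atan2(Δλ, Δψ) with Δψ = ln[tan(π/4+φ₂/2)/tan(π/4+φ₁/2)] = -0.0850, Δλ = +0.2670 → C = 107.66°
d = R·|Δφ| / |cos C| = 6358·0.07156 / 0.30338 = 1500 km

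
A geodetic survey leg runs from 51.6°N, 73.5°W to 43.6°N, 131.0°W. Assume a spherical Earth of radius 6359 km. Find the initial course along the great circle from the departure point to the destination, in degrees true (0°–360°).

281.4°

θ = atan2( sin Δλ·cos φ₂ ,  cos φ₁ sin φ₂ − sin φ₁ cos φ₂ cos Δλ )
  = atan2(-0.6108, +0.1234) = 281.42°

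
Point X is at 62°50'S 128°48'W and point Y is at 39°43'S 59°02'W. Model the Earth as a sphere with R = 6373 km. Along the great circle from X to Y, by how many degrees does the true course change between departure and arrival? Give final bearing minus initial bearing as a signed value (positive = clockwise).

Initial bearing θ₁ = atan2(sin Δλ cos φ₂, cos φ₁ sin φ₂ − sin φ₁ cos φ₂ cos Δλ) = 94.36°
Final bearing θ₂ = (initial bearing from the destination back to the start) + 180° = 36.29°
Δθ = θ₂ − θ₁ = -58.1°

-58.1°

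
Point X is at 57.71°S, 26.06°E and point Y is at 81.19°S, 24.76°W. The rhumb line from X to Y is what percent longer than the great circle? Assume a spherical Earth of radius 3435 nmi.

Great circle: σ = 0.4798 rad → d_gc = Rσ = 1648.2 nmi
Rhumb: Δφ = -0.4098, Δλ = -0.8870, Δψ = -1.3239, q = Δφ/Δψ = 0.3096 → d_rh = R√(Δφ²+q²Δλ²) = 1694.4 nmi
Excess = (1694.4 − 1648.2) / 1648.2 = 46.2 / 1648.2 = 2.80% ≈ 2.8%

2.8%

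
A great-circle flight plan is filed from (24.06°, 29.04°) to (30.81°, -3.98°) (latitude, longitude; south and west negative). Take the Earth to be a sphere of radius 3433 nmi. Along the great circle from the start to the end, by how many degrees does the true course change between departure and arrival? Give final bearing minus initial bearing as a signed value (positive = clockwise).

Initial bearing θ₁ = atan2(sin Δλ cos φ₂, cos φ₁ sin φ₂ − sin φ₁ cos φ₂ cos Δλ) = 290.40°
Final bearing θ₂ = (initial bearing from the destination back to the start) + 180° = 274.82°
Δθ = θ₂ − θ₁ = -15.6°

-15.6°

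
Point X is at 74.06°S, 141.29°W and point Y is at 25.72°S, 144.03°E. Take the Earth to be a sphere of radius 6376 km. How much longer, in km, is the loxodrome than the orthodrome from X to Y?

Great circle: cos σ = sin φ₁ sin φ₂ + cos φ₁ cos φ₂ cos Δλ,  σ = 1.0671 rad → d_gc = 6803.9 km
Rhumb line: Δψ = +1.5013, q = Δφ/Δψ = 0.5620, d_rh = R√(Δφ²+q²Δλ²) = 7123.9 km
Excess = 7123.9 − 6803.9 = 320.0 ≈ 320 km

320 km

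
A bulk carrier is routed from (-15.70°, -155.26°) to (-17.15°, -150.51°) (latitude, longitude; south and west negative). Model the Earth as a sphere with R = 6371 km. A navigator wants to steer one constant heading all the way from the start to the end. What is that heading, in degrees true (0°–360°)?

107.7°

Δψ = ln[tan(π/4+φ₂/2)/tan(π/4+φ₁/2)] = -0.0264
Δλ = +0.0829 rad (taken the short way round)
course = atan2(Δλ, Δψ) = 107.65°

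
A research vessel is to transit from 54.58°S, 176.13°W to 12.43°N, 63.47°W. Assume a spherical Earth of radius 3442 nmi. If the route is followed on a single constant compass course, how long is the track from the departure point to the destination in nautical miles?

7076 nmi

Rhumb course C = atan2(Δλ, Δψ) with Δψ = ln[tan(π/4+φ₂/2)/tan(π/4+φ₁/2)] = +1.3602, Δλ = +1.9663 → C = 55.33°
d = R·|Δφ| / |cos C| = 3442·1.16955 / 0.56890 = 7076 nmi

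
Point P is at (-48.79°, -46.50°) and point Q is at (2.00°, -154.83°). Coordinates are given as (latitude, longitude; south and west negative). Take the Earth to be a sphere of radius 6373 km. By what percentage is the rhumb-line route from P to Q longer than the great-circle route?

3.9%

Great circle: σ = 1.8063 rad → d_gc = Rσ = 11511.5 km
Rhumb: Δφ = +0.8865, Δλ = -1.8907, Δψ = +1.0131, q = Δφ/Δψ = 0.8750 → d_rh = R√(Δφ²+q²Δλ²) = 11961.0 km
Excess = (11961.0 − 11511.5) / 11511.5 = 449.5 / 11511.5 = 3.90% ≈ 3.9%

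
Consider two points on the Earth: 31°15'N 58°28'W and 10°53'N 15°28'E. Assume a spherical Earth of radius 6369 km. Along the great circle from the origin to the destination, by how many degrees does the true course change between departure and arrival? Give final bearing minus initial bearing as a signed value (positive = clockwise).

Initial bearing θ₁ = atan2(sin Δλ cos φ₂, cos φ₁ sin φ₂ − sin φ₁ cos φ₂ cos Δλ) = 88.76°
Final bearing θ₂ = (initial bearing from the destination back to the start) + 180° = 119.50°
Δθ = θ₂ − θ₁ = +30.7°

+30.7°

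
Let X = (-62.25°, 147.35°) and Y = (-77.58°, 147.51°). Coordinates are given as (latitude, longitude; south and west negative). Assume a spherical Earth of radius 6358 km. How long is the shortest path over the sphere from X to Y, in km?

Haversine: a = sin²(Δφ/2)+cos φ₁ cos φ₂ sin²(Δλ/2) = 0.01779;  σ = 2·atan2(√a,√(1−a))
σ = 15.330° → d = Rσ = 6358·0.26756 = 1701 km

1701 km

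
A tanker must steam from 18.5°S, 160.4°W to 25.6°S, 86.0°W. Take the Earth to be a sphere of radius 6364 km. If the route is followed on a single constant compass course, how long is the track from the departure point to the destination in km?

7693 km

Rhumb course C = atan2(Δλ, Δψ) with Δψ = ln[tan(π/4+φ₂/2)/tan(π/4+φ₁/2)] = -0.1338, Δλ = +1.2985 → C = 95.88°
d = R·|Δφ| / |cos C| = 6364·0.12392 / 0.10251 = 7693 km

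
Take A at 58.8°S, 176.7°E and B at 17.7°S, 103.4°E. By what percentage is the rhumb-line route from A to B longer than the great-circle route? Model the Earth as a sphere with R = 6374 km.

Great circle: σ = 1.1572 rad → d_gc = Rσ = 7376.2 km
Rhumb: Δφ = +0.7173, Δλ = -1.2793, Δψ = +0.9619, q = Δφ/Δψ = 0.7458 → d_rh = R√(Δφ²+q²Δλ²) = 7608.5 km
Excess = (7608.5 − 7376.2) / 7376.2 = 232.3 / 7376.2 = 3.149% ≈ 3.1%

3.1%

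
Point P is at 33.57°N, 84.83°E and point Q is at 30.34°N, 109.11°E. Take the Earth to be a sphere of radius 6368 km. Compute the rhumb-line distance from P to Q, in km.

2317 km

Rhumb course C = atan2(Δλ, Δψ) with Δψ = ln[tan(π/4+φ₂/2)/tan(π/4+φ₁/2)] = -0.0665, Δλ = +0.4238 → C = 98.91°
d = R·|Δφ| / |cos C| = 6368·0.05637 / 0.15493 = 2317 km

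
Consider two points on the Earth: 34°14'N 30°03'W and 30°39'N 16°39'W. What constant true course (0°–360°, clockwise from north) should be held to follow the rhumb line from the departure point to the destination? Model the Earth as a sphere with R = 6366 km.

Meridional parts: M(φ₁)=+0.6366, M(φ₂)=+0.5624 → ΔM = -0.0741;  Δλ = +0.2339 rad
tan C = Δλ / ΔM = -3.1550 → C = 107.59°

107.6°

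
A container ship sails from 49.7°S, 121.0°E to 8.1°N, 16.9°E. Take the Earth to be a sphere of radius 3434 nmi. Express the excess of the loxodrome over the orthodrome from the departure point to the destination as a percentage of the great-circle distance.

3.0%

Great circle: σ = 1.8374 rad → d_gc = Rσ = 6309.6 nmi
Rhumb: Δφ = +1.0088, Δλ = -1.8169, Δψ = +1.1444, q = Δφ/Δψ = 0.8815 → d_rh = R√(Δφ²+q²Δλ²) = 6500.0 nmi
Excess = (6500.0 − 6309.6) / 6309.6 = 190.4 / 6309.6 = 3.02% ≈ 3.0%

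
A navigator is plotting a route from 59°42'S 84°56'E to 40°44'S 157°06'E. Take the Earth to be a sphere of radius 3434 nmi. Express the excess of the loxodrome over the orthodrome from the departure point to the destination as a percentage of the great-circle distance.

4.3%

Great circle: σ = 0.8224 rad → d_gc = Rσ = 2824.0 nmi
Rhumb: Δφ = +0.3310, Δλ = +1.2595, Δψ = +0.5268, q = Δφ/Δψ = 0.6284 → d_rh = R√(Δφ²+q²Δλ²) = 2946.0 nmi
Excess = (2946.0 − 2824.0) / 2824.0 = 122.0 / 2824.0 = 4.32% ≈ 4.3%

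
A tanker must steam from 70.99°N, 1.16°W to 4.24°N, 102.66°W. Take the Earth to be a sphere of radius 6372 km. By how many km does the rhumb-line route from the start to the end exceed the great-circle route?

Great circle: cos σ = sin φ₁ sin φ₂ + cos φ₁ cos φ₂ cos Δλ,  σ = 1.5657 rad → d_gc = 9976.4 km
Rhumb line: Δψ = -1.7131, q = Δφ/Δψ = 0.6801, d_rh = R√(Δφ²+q²Δλ²) = 10678.8 km
Excess = 10678.8 − 9976.4 = 702.4 ≈ 702 km

702 km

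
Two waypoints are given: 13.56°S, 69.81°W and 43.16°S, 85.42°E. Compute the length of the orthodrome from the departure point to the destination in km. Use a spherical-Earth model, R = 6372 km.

13225 km

cos σ = sin φ₁ sin φ₂ + cos φ₁ cos φ₂ cos Δλ
      = sin(-13.56°)sin(-43.16°) + cos(-13.56°)cos(-43.16°)cos(155.23°) = -0.4835
σ = 118.914° → d = Rσ = 6372·2.07543 = 13225 km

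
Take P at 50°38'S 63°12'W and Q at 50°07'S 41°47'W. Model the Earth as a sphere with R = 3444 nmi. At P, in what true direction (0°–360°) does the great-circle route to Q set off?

96.1°

θ = atan2( sin Δλ·cos φ₂ ,  cos φ₁ sin φ₂ − sin φ₁ cos φ₂ cos Δλ )
  = atan2(+0.2341, -0.0252) = 96.15°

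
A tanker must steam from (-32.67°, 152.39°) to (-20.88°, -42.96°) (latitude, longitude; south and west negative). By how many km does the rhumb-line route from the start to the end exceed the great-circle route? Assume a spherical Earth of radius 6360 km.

2509 km

Great circle: cos σ = sin φ₁ sin φ₂ + cos φ₁ cos φ₂ cos Δλ,  σ = 2.1725 rad → d_gc = 13817.2 km
Rhumb line: Δψ = +0.2311, q = Δφ/Δψ = 0.8904, d_rh = R√(Δφ²+q²Δλ²) = 16326.1 km
Excess = 16326.1 − 13817.2 = 2508.9 ≈ 2509 km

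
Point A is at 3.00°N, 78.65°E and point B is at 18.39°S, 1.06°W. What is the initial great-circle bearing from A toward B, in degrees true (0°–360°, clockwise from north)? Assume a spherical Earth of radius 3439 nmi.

250.9°

N = sin Δλ·cos φ₂ = -0.9337;  D = cos φ₁ sin φ₂ − sin φ₁ cos φ₂ cos Δλ = -0.3239
initial course = atan2(N, D) = 250.87°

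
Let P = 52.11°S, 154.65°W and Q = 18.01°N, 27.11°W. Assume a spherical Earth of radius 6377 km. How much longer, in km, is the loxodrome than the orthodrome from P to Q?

623 km

Great circle: cos σ = sin φ₁ sin φ₂ + cos φ₁ cos φ₂ cos Δλ,  σ = 2.2141 rad → d_gc = 14119.6 km
Rhumb line: Δψ = +1.3889, q = Δφ/Δψ = 0.8811, d_rh = R√(Δφ²+q²Δλ²) = 14742.9 km
Excess = 14742.9 − 14119.6 = 623.3 ≈ 623 km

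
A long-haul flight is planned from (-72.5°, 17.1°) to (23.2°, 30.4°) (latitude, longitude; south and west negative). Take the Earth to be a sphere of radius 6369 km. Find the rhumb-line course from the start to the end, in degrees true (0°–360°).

Δψ = ln[tan(π/4+φ₂/2)/tan(π/4+φ₁/2)] = +2.2878
Δλ = +0.2321 rad (taken the short way round)
course = atan2(Δλ, Δψ) = 5.79°

5.8°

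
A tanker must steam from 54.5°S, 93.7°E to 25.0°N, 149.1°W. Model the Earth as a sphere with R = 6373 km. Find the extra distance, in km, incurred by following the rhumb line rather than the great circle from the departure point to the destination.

Great circle: cos σ = sin φ₁ sin φ₂ + cos φ₁ cos φ₂ cos Δλ,  σ = 2.1952 rad → d_gc = 13990.1 km
Rhumb line: Δψ = +1.5900, q = Δφ/Δψ = 0.8727, d_rh = R√(Δφ²+q²Δλ²) = 14408.8 km
Excess = 14408.8 − 13990.1 = 418.7 ≈ 419 km

419 km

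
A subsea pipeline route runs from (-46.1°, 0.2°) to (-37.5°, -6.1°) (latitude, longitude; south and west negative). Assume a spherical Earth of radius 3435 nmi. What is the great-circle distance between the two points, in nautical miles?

cos σ = sin φ₁ sin φ₂ + cos φ₁ cos φ₂ cos Δλ
      = sin(-46.10°)sin(-37.50°) + cos(-46.10°)cos(-37.50°)cos(-6.30°) = 0.9854
σ = 9.791° → d = Rσ = 3435·0.17089 = 587 nmi

587 nmi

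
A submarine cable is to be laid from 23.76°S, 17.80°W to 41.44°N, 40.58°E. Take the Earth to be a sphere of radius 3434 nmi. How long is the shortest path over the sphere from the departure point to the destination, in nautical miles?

Haversine: a = sin²(Δφ/2)+cos φ₁ cos φ₂ sin²(Δλ/2) = 0.45347;  σ = 2·atan2(√a,√(1−a))
σ = 84.660° → d = Rσ = 3434·1.47760 = 5074 nmi

5074 nmi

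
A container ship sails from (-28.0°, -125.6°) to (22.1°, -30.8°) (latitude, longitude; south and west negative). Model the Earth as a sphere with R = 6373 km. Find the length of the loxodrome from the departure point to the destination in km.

11612 km

Δψ = ln[tan(π/4+φ₂/2)/tan(π/4+φ₁/2)] = +0.9050;  Δφ = +0.8744 rad,  Δλ = +1.6546 rad
q = Δφ/Δψ = 0.9661
d = R·√(Δφ² + q²Δλ²) = 6373·1.82209 = 11612 km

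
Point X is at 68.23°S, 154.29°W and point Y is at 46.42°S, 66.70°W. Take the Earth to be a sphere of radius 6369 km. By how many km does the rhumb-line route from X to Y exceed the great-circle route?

403 km

Great circle: cos σ = sin φ₁ sin φ₂ + cos φ₁ cos φ₂ cos Δλ,  σ = 0.8183 rad → d_gc = 5211.4 km
Rhumb line: Δψ = +0.7318, q = Δφ/Δψ = 0.5201, d_rh = R√(Δφ²+q²Δλ²) = 5614.7 km
Excess = 5614.7 − 5211.4 = 403.3 ≈ 403 km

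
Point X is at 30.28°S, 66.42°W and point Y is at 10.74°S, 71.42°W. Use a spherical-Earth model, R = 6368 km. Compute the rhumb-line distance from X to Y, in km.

Rhumb course C = atan2(Δλ, Δψ) with Δψ = ln[tan(π/4+φ₂/2)/tan(π/4+φ₁/2)] = +0.3664, Δλ = -0.0873 → C = 346.60°
d = R·|Δφ| / |cos C| = 6368·0.34104 / 0.97279 = 2232 km

2232 km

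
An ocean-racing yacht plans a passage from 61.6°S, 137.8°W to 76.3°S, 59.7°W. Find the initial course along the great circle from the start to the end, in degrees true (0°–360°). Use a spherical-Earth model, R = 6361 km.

θ = atan2( sin Δλ·cos φ₂ ,  cos φ₁ sin φ₂ − sin φ₁ cos φ₂ cos Δλ )
  = atan2(+0.2317, -0.4191) = 151.06°

151.1°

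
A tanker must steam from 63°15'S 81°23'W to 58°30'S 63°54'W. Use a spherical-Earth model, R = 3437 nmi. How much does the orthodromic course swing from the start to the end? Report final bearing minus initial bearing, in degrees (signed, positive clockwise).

At departure: θ₁ = atan2(sin Δλ cos φ₂, cos φ₁ sin φ₂ − sin φ₁ cos φ₂ cos Δλ) = 68.68°
At arrival: θ₂ = atan2(sin Δλ cos φ₁, −cos φ₂ sin φ₁ + sin φ₂ cos φ₁ cos Δλ) = 53.37°
Δθ = θ₂ − θ₁ = -15.3°

-15.3°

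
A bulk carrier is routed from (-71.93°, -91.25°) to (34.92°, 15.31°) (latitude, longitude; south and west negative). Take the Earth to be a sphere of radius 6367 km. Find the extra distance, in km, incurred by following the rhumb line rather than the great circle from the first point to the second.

588 km

Great circle: cos σ = sin φ₁ sin φ₂ + cos φ₁ cos φ₂ cos Δλ,  σ = 2.2353 rad → d_gc = 14232.3 km
Rhumb line: Δψ = +2.4899, q = Δφ/Δψ = 0.7490, d_rh = R√(Δφ²+q²Δλ²) = 14820.4 km
Excess = 14820.4 − 14232.3 = 588.1 ≈ 588 km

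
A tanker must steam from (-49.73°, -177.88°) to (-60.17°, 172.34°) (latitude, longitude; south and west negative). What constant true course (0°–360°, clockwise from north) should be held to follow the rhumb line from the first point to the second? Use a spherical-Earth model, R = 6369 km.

208.1°

Δψ = ln[tan(π/4+φ₂/2)/tan(π/4+φ₁/2)] = -0.3195
Δλ = -0.1707 rad (taken the short way round)
course = atan2(Δλ, Δψ) = 208.11°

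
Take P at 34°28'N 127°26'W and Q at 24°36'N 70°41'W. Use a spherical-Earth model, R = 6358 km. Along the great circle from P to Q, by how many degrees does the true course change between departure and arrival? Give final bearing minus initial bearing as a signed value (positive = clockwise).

At departure: θ₁ = atan2(sin Δλ cos φ₂, cos φ₁ sin φ₂ − sin φ₁ cos φ₂ cos Δλ) = 85.41°
At arrival: θ₂ = atan2(sin Δλ cos φ₁, −cos φ₂ sin φ₁ + sin φ₂ cos φ₁ cos Δλ) = 115.33°
Δθ = θ₂ − θ₁ = +29.9°

+29.9°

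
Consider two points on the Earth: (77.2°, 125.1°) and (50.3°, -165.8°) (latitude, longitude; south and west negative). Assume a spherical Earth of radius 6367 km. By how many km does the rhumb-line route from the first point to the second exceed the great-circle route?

206 km

Great circle: cos σ = sin φ₁ sin φ₂ + cos φ₁ cos φ₂ cos Δλ,  σ = 0.6422 rad → d_gc = 4089.1 km
Rhumb line: Δψ = -1.1689, q = Δφ/Δψ = 0.4017, d_rh = R√(Δφ²+q²Δλ²) = 4295.1 km
Excess = 4295.1 − 4089.1 = 206.0 ≈ 206 km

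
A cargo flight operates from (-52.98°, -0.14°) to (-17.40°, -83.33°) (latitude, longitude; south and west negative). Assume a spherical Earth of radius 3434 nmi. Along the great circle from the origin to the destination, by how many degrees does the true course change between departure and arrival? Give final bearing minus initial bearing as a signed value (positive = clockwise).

+56.5°

At departure: θ₁ = atan2(sin Δλ cos φ₂, cos φ₁ sin φ₂ − sin φ₁ cos φ₂ cos Δλ) = 264.59°
At arrival: θ₂ = atan2(sin Δλ cos φ₁, −cos φ₂ sin φ₁ + sin φ₂ cos φ₁ cos Δλ) = 321.09°
Δθ = θ₂ − θ₁ = +56.5°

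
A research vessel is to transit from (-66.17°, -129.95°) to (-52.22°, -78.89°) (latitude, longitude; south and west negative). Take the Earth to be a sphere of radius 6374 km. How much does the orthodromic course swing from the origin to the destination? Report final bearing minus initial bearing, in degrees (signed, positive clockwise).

At departure: θ₁ = atan2(sin Δλ cos φ₂, cos φ₁ sin φ₂ − sin φ₁ cos φ₂ cos Δλ) = 86.05°
At arrival: θ₂ = atan2(sin Δλ cos φ₁, −cos φ₂ sin φ₁ + sin φ₂ cos φ₁ cos Δλ) = 41.14°
Δθ = θ₂ − θ₁ = -44.9°

-44.9°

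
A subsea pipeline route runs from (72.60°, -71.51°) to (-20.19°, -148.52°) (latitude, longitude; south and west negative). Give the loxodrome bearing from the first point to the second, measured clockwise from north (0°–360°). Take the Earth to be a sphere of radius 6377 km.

211.0°

Δψ = ln[tan(π/4+φ₂/2)/tan(π/4+φ₁/2)] = -2.2371
Δλ = -1.3441 rad (taken the short way round)
course = atan2(Δλ, Δψ) = 211.00°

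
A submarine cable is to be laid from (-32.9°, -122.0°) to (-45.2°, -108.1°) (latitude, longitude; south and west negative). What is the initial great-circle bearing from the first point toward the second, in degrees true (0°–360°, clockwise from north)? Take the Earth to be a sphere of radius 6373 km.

143.0°

N = sin Δλ·cos φ₂ = +0.1693;  D = cos φ₁ sin φ₂ − sin φ₁ cos φ₂ cos Δλ = -0.2242
initial course = atan2(N, D) = 142.95°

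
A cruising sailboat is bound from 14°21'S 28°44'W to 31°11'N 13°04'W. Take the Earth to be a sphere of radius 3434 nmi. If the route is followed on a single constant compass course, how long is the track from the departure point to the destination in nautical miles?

2875 nmi

Rhumb course C = atan2(Δλ, Δψ) with Δψ = ln[tan(π/4+φ₂/2)/tan(π/4+φ₁/2)] = +0.8264, Δλ = +0.2734 → C = 18.31°
d = R·|Δφ| / |cos C| = 3434·0.79471 / 0.94938 = 2875 nmi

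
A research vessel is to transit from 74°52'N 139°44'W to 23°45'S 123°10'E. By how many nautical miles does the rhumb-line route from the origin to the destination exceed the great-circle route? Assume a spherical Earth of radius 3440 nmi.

315 nmi

Great circle: cos σ = sin φ₁ sin φ₂ + cos φ₁ cos φ₂ cos Δλ,  σ = 2.0024 rad → d_gc = 6888.2 nmi
Rhumb line: Δψ = -2.4456, q = Δφ/Δψ = 0.7038, d_rh = R√(Δφ²+q²Δλ²) = 7203.6 nmi
Excess = 7203.6 − 6888.2 = 315.4 ≈ 315 nmi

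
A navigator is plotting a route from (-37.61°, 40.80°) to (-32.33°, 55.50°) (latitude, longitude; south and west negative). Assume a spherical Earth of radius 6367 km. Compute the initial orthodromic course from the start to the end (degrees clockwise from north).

70.7°

θ = atan2( sin Δλ·cos φ₂ ,  cos φ₁ sin φ₂ − sin φ₁ cos φ₂ cos Δλ )
  = atan2(+0.2144, +0.0751) = 70.69°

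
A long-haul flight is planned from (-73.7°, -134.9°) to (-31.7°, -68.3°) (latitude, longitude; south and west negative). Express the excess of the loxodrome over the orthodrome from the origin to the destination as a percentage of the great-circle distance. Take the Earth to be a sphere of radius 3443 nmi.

Great circle: σ = 0.9283 rad → d_gc = Rσ = 3196.2 nmi
Rhumb: Δφ = +0.7330, Δλ = +1.1624, Δψ = +1.3596, q = Δφ/Δψ = 0.5392 → d_rh = R√(Δφ²+q²Δλ²) = 3320.5 nmi
Excess = (3320.5 − 3196.2) / 3196.2 = 124.3 / 3196.2 = 3.89% ≈ 3.9%

3.9%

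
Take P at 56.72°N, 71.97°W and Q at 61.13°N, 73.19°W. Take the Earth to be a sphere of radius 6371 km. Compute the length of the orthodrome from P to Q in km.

495 km

Haversine: a = sin²(Δφ/2)+cos φ₁ cos φ₂ sin²(Δλ/2) = 0.00151;  σ = 2·atan2(√a,√(1−a))
σ = 4.455° → d = Rσ = 6371·0.07775 = 495 km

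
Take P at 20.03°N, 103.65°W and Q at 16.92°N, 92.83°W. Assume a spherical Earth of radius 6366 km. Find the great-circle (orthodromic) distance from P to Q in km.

cos σ = sin φ₁ sin φ₂ + cos φ₁ cos φ₂ cos Δλ
      = sin(20.03°)sin(16.92°) + cos(20.03°)cos(16.92°)cos(10.82°) = 0.9825
σ = 10.720° → d = Rσ = 6366·0.18710 = 1191 km

1191 km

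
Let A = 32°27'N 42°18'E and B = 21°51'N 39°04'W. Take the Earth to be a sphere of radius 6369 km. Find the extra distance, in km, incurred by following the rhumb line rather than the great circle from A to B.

168 km

Great circle: cos σ = sin φ₁ sin φ₂ + cos φ₁ cos φ₂ cos Δλ,  σ = 1.2479 rad → d_gc = 7948.2 km
Rhumb line: Δψ = -0.2084, q = Δφ/Δψ = 0.8879, d_rh = R√(Δφ²+q²Δλ²) = 8116.6 km
Excess = 8116.6 − 7948.2 = 168.4 ≈ 168 km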